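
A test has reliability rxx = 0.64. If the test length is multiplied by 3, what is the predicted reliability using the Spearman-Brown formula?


r_new = (n * rxx) / (1 + (n-1) * rxx)
r_new = (3 * 0.64) / (1 + 2 * 0.64)
r_new = 1.92 / 2.28
r_new = 0.8421

0.8421


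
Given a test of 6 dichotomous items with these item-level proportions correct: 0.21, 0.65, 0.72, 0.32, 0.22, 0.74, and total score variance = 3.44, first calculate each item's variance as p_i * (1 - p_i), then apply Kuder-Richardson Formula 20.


For each item, compute p_i * q_i:
  Item 1: 0.21 * 0.79 = 0.1659
  Item 2: 0.65 * 0.35 = 0.2275
  Item 3: 0.72 * 0.28 = 0.2016
  Item 4: 0.32 * 0.68 = 0.2176
  Item 5: 0.22 * 0.78 = 0.1716
  Item 6: 0.74 * 0.26 = 0.1924
Sum(p_i * q_i) = 0.1659 + 0.2275 + 0.2016 + 0.2176 + 0.1716 + 0.1924 = 1.1766
KR-20 = (k/(k-1)) * (1 - Sum(p_i*q_i) / Var_total)
= (6/5) * (1 - 1.1766/3.44)
= 1.2 * 0.658
KR-20 = 0.7896

0.7896


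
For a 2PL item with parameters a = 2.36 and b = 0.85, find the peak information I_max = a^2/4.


For 2PL, max info at theta = b = 0.85
I_max = a^2 / 4 = 2.36^2 / 4
= 5.5696 / 4
I_max = 1.3924

1.3924


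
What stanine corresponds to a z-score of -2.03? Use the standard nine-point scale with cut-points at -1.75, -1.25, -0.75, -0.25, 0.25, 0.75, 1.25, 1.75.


Stanine boundaries: [-1.75, -1.25, -0.75, -0.25, 0.25, 0.75, 1.25, 1.75]
z = -2.03
Check each boundary:
  z < -1.75
  z < -1.25
  z < -0.75
  z < -0.25
  z < 0.25
  z < 0.75
  z < 1.25
  z < 1.75
Highest qualifying boundary gives stanine = 1

1


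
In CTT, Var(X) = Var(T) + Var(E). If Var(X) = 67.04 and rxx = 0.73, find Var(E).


var_true = rxx * var_obs = 0.73 * 67.04 = 48.9392
var_error = var_obs - var_true
var_error = 67.04 - 48.9392
var_error = 18.1008

18.1008


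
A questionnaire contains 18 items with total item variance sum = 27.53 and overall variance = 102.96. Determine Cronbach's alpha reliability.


alpha = (k/(k-1)) * (1 - sum(si^2)/s_total^2)
= (18/17) * (1 - 27.53/102.96)
alpha = 0.7757

0.7757


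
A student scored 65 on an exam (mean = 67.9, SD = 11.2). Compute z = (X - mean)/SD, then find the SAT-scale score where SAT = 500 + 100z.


z = (X - mean) / SD = (65 - 67.9) / 11.2
z = -2.9 / 11.2
z = -0.2589
SAT-scale = SAT = 500 + 100z
Carry z at full precision (z = -2.9 / 11.2) into the conversion:
SAT-scale = 500 + 100 * (-2.9 / 11.2) = 500 + -290 / 11.2
SAT-scale = 500 + -25.8929
SAT-scale = 474.1071

474.1071


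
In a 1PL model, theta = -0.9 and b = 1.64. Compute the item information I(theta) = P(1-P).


P = 1/(1+exp(-(-0.9-1.64))) = 0.0731
I = P*(1-P) = 0.0731 * 0.9269
I = 0.0678

0.0678


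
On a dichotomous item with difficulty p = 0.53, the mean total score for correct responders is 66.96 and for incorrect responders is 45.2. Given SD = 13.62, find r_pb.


q = 1 - p = 0.47
rpb = ((M1 - M0) / SD) * sqrt(p * q)
rpb = ((66.96 - 45.2) / 13.62) * sqrt(0.53 * 0.47)
rpb = 0.7974

0.7974


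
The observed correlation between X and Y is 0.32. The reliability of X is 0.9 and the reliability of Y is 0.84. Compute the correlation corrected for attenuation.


r_corrected = rxy / sqrt(rxx * ryy)
= 0.32 / sqrt(0.9 * 0.84)
= 0.32 / sqrt(0.756)
= 0.32 / 0.869483
r_corrected = 0.368

0.368


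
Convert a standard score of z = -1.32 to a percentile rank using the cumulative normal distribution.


CDF(z) = 0.5 * (1 + erf(z/sqrt(2)))
erf(-0.9334) = -0.8132
CDF = 0.0934
Percentile rank = 0.0934 * 100 = 9.34

9.34


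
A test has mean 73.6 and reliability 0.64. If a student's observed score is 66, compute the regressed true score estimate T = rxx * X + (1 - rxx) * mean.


T_est = rxx * X + (1 - rxx) * mean
T_est = 0.64 * 66 + 0.36 * 73.6
T_est = 42.24 + 26.496
T_est = 68.736

68.736


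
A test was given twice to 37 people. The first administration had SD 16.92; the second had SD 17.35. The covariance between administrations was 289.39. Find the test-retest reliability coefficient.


r = cov(X,Y) / (SD_X * SD_Y)
r = 289.39 / (16.92 * 17.35)
r = 289.39 / 293.562
r = 0.9858

0.9858


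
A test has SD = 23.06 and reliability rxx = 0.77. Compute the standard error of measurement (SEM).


SEM = SD * sqrt(1 - rxx)
SEM = 23.06 * sqrt(1 - 0.77)
SEM = 23.06 * sqrt(0.23) = 23.06 * 0.479583
SEM = 11.0592

11.0592


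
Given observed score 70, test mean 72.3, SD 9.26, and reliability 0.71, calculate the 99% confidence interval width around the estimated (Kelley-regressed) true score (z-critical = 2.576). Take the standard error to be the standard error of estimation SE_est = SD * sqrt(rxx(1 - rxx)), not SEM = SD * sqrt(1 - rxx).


True score estimate = 0.71*70 + 0.29*72.3 = 70.667
SE_est = SD * sqrt(rxx * (1 - rxx)) = 9.26 * sqrt(0.71 * 0.29) = 9.26 * sqrt(0.2059) = 4.201837
CI = T_est +/- z * SE_est, so width = 2 * z * SE_est = 2 * 2.576 * 4.201837
Width = 21.6479

21.6479


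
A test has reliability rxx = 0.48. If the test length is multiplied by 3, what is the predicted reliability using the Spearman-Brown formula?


r_new = (n * rxx) / (1 + (n-1) * rxx)
r_new = (3 * 0.48) / (1 + 2 * 0.48)
r_new = 1.44 / 1.96
r_new = 0.7347

0.7347


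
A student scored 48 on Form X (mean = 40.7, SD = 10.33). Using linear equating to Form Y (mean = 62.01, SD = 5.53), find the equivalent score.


slope = SD_Y / SD_X = 5.53 / 10.33 ~ 0.5353
intercept = mean_Y - slope * mean_X = 62.01 - (5.53 / 10.33) * 40.7 ~ 40.2219
Y = slope * X + intercept. To avoid rounding drift from the rounded slope/intercept, evaluate the equivalent form Y = mean_Y + SD_Y * (X - mean_X) / SD_X at full precision:
Y = 62.01 + 5.53 * (48 - 40.7) / 10.33
Y = 62.01 + 5.53 * 7.3 / 10.33
Y = 62.01 + 40.369 / 10.33
Y = 62.01 + 3.9079
Y = 65.9179

65.9179


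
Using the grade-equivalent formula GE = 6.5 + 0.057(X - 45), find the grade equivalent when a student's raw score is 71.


raw - median = 71 - 45 = 26
slope * diff = 0.057 * 26 = 1.482
GE = 6.5 + 1.482
GE = 7.982

7.982


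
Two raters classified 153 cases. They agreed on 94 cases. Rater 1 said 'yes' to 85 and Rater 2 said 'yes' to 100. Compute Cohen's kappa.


P_o = 94/153 = 0.614379
P_e = (85*100 + 68*53) / 23409 = 0.517066
kappa = (P_o - P_e) / (1 - P_e)
kappa = (0.614379 - 0.517066) / (1 - 0.517066)
kappa = 0.2015

0.2015


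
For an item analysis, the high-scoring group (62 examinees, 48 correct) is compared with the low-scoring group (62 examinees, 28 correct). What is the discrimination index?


p_upper = 48/62 = 0.7742
p_lower = 28/62 = 0.4516
D = 0.7742 - 0.4516 = 0.3226

0.3226


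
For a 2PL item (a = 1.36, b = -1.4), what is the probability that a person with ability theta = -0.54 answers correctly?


a*(theta - b) = 1.36 * (-0.54 - -1.4) = 1.1696
exp(-1.1696) = 0.3105
P = 1 / (1 + 0.3105)
P = 0.7631

0.7631


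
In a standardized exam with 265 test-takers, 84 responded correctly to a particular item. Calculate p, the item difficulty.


Item difficulty p = number correct / total examinees
p = 84 / 265
p = 0.317

0.317


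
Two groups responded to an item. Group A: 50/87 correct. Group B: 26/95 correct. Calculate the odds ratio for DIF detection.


Odds_A = 50/37 = 1.3514
Odds_B = 26/69 = 0.3768
OR = Odds_A / Odds_B = 1.3514 / 0.3768
Exactly, OR = (50 * 69) / (37 * 26) = 3450 / 962
OR = 3.5863

3.5863


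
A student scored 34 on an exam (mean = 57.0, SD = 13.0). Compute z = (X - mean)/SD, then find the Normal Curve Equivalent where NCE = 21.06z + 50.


z = (X - mean) / SD = (34 - 57.0) / 13.0
z = -23.0 / 13.0
z = -1.7692
NCE = NCE = 21.06z + 50
Carry z at full precision (z = -23.0 / 13.0) into the conversion:
NCE = 21.06 * (-23.0 / 13.0) + 50 = -484.38 / 13.0 + 50
NCE = -37.26 + 50
NCE = 12.74

12.74


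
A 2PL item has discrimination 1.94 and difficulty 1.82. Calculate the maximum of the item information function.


For 2PL, max info at theta = b = 1.82
I_max = a^2 / 4 = 1.94^2 / 4
= 3.7636 / 4
I_max = 0.9409

0.9409


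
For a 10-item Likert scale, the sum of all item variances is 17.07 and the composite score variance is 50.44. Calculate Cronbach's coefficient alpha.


alpha = (k/(k-1)) * (1 - sum(si^2)/s_total^2)
= (10/9) * (1 - 17.07/50.44)
alpha = 0.7351

0.7351


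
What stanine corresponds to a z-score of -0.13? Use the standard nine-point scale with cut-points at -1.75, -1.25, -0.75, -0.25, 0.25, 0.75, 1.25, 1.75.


Stanine boundaries: [-1.75, -1.25, -0.75, -0.25, 0.25, 0.75, 1.25, 1.75]
z = -0.13
Check each boundary:
  z >= -1.75 -> could be stanine 2
  z >= -1.25 -> could be stanine 3
  z >= -0.75 -> could be stanine 4
  z >= -0.25 -> could be stanine 5
  z < 0.25
  z < 0.75
  z < 1.25
  z < 1.75
Highest qualifying boundary gives stanine = 5

5


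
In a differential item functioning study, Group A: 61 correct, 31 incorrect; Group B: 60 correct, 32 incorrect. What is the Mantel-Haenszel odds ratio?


Odds_A = 61/31 = 1.9677
Odds_B = 60/32 = 1.875
OR = Odds_A / Odds_B = 1.9677 / 1.875
Exactly, OR = (61 * 32) / (31 * 60) = 1952 / 1860
OR = 1.0495

1.0495


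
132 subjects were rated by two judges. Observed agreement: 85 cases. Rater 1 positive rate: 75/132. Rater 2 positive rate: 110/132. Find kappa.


P_o = 85/132 = 0.643939
P_e = (75*110 + 57*22) / 17424 = 0.545455
kappa = (P_o - P_e) / (1 - P_e)
kappa = (0.643939 - 0.545455) / (1 - 0.545455)
kappa = 0.2167

0.2167


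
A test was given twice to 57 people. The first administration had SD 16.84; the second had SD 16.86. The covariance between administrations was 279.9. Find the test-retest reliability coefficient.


r = cov(X,Y) / (SD_X * SD_Y)
r = 279.9 / (16.84 * 16.86)
r = 279.9 / 283.9224
r = 0.9858

0.9858


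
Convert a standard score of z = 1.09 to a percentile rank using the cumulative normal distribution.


CDF(z) = 0.5 * (1 + erf(z/sqrt(2)))
erf(0.7707) = 0.7243
CDF = 0.8621
Percentile rank = 0.8621 * 100 = 86.21

86.21


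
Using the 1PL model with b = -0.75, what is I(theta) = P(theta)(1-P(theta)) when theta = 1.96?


P = 1/(1+exp(-(1.96--0.75))) = 0.9376
I = P*(1-P) = 0.9376 * 0.0624
I = 0.0585

0.0585


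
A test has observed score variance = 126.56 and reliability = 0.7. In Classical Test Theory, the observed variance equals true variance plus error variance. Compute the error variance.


var_true = rxx * var_obs = 0.7 * 126.56 = 88.592
var_error = var_obs - var_true
var_error = 126.56 - 88.592
var_error = 37.968

37.968


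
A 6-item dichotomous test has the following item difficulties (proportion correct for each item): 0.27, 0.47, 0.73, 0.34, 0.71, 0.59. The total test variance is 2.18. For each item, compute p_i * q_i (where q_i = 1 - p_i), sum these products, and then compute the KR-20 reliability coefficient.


For each item, compute p_i * q_i:
  Item 1: 0.27 * 0.73 = 0.1971
  Item 2: 0.47 * 0.53 = 0.2491
  Item 3: 0.73 * 0.27 = 0.1971
  Item 4: 0.34 * 0.66 = 0.2244
  Item 5: 0.71 * 0.29 = 0.2059
  Item 6: 0.59 * 0.41 = 0.2419
Sum(p_i * q_i) = 0.1971 + 0.2491 + 0.1971 + 0.2244 + 0.2059 + 0.2419 = 1.3155
KR-20 = (k/(k-1)) * (1 - Sum(p_i*q_i) / Var_total)
= (6/5) * (1 - 1.3155/2.18)
= 1.2 * 0.3966
KR-20 = 0.4759

0.4759


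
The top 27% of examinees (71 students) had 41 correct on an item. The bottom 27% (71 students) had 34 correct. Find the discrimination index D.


p_upper = 41/71 = 0.5775
p_lower = 34/71 = 0.4789
D = 0.5775 - 0.4789 = 0.0986

0.0986


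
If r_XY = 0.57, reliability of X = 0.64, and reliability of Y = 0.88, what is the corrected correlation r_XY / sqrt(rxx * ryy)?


r_corrected = rxy / sqrt(rxx * ryy)
= 0.57 / sqrt(0.64 * 0.88)
= 0.57 / sqrt(0.5632)
= 0.57 / 0.750467
r_corrected = 0.7595

0.7595


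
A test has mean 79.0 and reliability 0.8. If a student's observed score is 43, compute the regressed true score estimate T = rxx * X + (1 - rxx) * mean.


T_est = rxx * X + (1 - rxx) * mean
T_est = 0.8 * 43 + 0.2 * 79.0
T_est = 34.4 + 15.8
T_est = 50.2

50.2


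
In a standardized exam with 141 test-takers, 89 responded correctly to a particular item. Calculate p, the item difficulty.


Item difficulty p = number correct / total examinees
p = 89 / 141
p = 0.6312

0.6312


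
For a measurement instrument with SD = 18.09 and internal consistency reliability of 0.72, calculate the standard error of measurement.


SEM = SD * sqrt(1 - rxx)
SEM = 18.09 * sqrt(1 - 0.72)
SEM = 18.09 * sqrt(0.28) = 18.09 * 0.52915
SEM = 9.5723

9.5723


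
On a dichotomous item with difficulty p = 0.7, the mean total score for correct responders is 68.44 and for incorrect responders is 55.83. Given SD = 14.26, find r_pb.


q = 1 - p = 0.3
rpb = ((M1 - M0) / SD) * sqrt(p * q)
rpb = ((68.44 - 55.83) / 14.26) * sqrt(0.7 * 0.3)
rpb = 0.4052

0.4052


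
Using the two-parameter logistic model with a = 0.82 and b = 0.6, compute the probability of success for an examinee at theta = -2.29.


a*(theta - b) = 0.82 * (-2.29 - 0.6) = -2.3698
exp(--2.3698) = 10.6953
P = 1 / (1 + 10.6953)
P = 0.0855

0.0855


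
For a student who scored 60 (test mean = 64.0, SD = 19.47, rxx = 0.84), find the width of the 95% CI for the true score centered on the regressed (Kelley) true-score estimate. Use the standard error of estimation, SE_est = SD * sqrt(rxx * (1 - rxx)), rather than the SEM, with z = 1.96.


True score estimate = 0.84*60 + 0.16*64.0 = 60.64
SE_est = SD * sqrt(rxx * (1 - rxx)) = 19.47 * sqrt(0.84 * 0.16) = 19.47 * sqrt(0.1344) = 7.13782
CI = T_est +/- z * SE_est, so width = 2 * z * SE_est = 2 * 1.96 * 7.13782
Width = 27.9803

27.9803


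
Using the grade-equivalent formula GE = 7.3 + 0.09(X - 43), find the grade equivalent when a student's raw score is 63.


raw - median = 63 - 43 = 20
slope * diff = 0.09 * 20 = 1.8
GE = 7.3 + 1.8
GE = 9.1

9.1


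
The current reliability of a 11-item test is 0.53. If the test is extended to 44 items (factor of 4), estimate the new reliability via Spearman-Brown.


r_new = (n * rxx) / (1 + (n-1) * rxx)
r_new = (4 * 0.53) / (1 + 3 * 0.53)
r_new = 2.12 / 2.59
r_new = 0.8185

0.8185


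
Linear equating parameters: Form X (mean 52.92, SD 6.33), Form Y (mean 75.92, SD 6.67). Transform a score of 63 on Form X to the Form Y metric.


slope = SD_Y / SD_X = 6.67 / 6.33 ~ 1.0537
intercept = mean_Y - slope * mean_X = 75.92 - (6.67 / 6.33) * 52.92 ~ 20.1575
Y = slope * X + intercept. To avoid rounding drift from the rounded slope/intercept, evaluate the equivalent form Y = mean_Y + SD_Y * (X - mean_X) / SD_X at full precision:
Y = 75.92 + 6.67 * (63 - 52.92) / 6.33
Y = 75.92 + 6.67 * 10.08 / 6.33
Y = 75.92 + 67.2336 / 6.33
Y = 75.92 + 10.6214
Y = 86.5414

86.5414


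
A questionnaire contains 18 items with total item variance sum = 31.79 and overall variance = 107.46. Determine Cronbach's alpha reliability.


alpha = (k/(k-1)) * (1 - sum(si^2)/s_total^2)
= (18/17) * (1 - 31.79/107.46)
alpha = 0.7456

0.7456


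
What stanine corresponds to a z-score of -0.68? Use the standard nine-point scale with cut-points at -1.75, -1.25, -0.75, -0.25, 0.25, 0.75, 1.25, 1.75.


Stanine boundaries: [-1.75, -1.25, -0.75, -0.25, 0.25, 0.75, 1.25, 1.75]
z = -0.68
Check each boundary:
  z >= -1.75 -> could be stanine 2
  z >= -1.25 -> could be stanine 3
  z >= -0.75 -> could be stanine 4
  z < -0.25
  z < 0.25
  z < 0.75
  z < 1.25
  z < 1.75
Highest qualifying boundary gives stanine = 4

4


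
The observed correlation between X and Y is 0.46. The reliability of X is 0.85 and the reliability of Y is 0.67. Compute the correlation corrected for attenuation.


r_corrected = rxy / sqrt(rxx * ryy)
= 0.46 / sqrt(0.85 * 0.67)
= 0.46 / sqrt(0.5695)
= 0.46 / 0.754652
r_corrected = 0.6096

0.6096


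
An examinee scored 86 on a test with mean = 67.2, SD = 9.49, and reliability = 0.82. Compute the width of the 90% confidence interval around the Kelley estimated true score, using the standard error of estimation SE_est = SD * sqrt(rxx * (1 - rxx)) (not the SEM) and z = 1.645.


True score estimate = 0.82*86 + 0.18*67.2 = 82.616
SE_est = SD * sqrt(rxx * (1 - rxx)) = 9.49 * sqrt(0.82 * 0.18) = 9.49 * sqrt(0.1476) = 3.645939
CI = T_est +/- z * SE_est, so width = 2 * z * SE_est = 2 * 1.645 * 3.645939
Width = 11.9951

11.9951


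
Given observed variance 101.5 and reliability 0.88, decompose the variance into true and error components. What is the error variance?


var_true = rxx * var_obs = 0.88 * 101.5 = 89.32
var_error = var_obs - var_true
var_error = 101.5 - 89.32
var_error = 12.18

12.18


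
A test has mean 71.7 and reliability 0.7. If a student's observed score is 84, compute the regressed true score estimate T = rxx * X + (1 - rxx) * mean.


T_est = rxx * X + (1 - rxx) * mean
T_est = 0.7 * 84 + 0.3 * 71.7
T_est = 58.8 + 21.51
T_est = 80.31

80.31


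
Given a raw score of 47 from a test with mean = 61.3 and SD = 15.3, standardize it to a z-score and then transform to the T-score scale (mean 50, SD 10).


z = (X - mean) / SD = (47 - 61.3) / 15.3
z = -14.3 / 15.3
z = -0.9346
T-score = T = 50 + 10z
Carry z at full precision (z = -14.3 / 15.3) into the conversion:
T-score = 50 + 10 * (-14.3 / 15.3) = 50 + -143 / 15.3
T-score = 50 + -9.3464
T-score = 40.6536

40.6536


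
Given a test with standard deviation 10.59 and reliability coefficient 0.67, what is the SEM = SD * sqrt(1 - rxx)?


SEM = SD * sqrt(1 - rxx)
SEM = 10.59 * sqrt(1 - 0.67)
SEM = 10.59 * sqrt(0.33) = 10.59 * 0.574456
SEM = 6.0835

6.0835


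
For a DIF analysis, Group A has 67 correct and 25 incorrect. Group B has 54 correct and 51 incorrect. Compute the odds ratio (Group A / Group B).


Odds_A = 67/25 = 2.68
Odds_B = 54/51 = 1.0588
OR = Odds_A / Odds_B = 2.68 / 1.0588
Exactly, OR = (67 * 51) / (25 * 54) = 3417 / 1350
OR = 2.5311

2.5311


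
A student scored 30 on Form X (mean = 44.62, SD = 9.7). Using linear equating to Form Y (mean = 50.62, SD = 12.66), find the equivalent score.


slope = SD_Y / SD_X = 12.66 / 9.7 ~ 1.3052
intercept = mean_Y - slope * mean_X = 50.62 - (12.66 / 9.7) * 44.62 ~ -7.616
Y = slope * X + intercept. To avoid rounding drift from the rounded slope/intercept, evaluate the equivalent form Y = mean_Y + SD_Y * (X - mean_X) / SD_X at full precision:
Y = 50.62 + 12.66 * (30 - 44.62) / 9.7
Y = 50.62 - 12.66 * 14.62 / 9.7
Y = 50.62 - 185.0892 / 9.7
Y = 50.62 - 19.0814
Y = 31.5386

31.5386


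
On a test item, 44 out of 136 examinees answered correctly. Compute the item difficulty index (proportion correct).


Item difficulty p = number correct / total examinees
p = 44 / 136
p = 0.3235

0.3235


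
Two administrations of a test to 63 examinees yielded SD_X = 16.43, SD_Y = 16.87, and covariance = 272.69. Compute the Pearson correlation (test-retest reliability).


r = cov(X,Y) / (SD_X * SD_Y)
r = 272.69 / (16.43 * 16.87)
r = 272.69 / 277.1741
r = 0.9838

0.9838


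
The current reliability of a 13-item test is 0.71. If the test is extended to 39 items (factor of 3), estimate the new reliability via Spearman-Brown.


r_new = (n * rxx) / (1 + (n-1) * rxx)
r_new = (3 * 0.71) / (1 + 2 * 0.71)
r_new = 2.13 / 2.42
r_new = 0.8802

0.8802


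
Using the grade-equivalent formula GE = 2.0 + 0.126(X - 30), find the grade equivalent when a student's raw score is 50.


raw - median = 50 - 30 = 20
slope * diff = 0.126 * 20 = 2.52
GE = 2.0 + 2.52
GE = 4.52

4.52


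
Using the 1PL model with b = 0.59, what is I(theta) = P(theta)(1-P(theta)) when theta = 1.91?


P = 1/(1+exp(-(1.91-0.59))) = 0.7892
I = P*(1-P) = 0.7892 * 0.2108
I = 0.1664

0.1664


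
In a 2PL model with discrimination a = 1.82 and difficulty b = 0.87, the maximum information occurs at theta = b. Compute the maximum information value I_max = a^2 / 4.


For 2PL, max info at theta = b = 0.87
I_max = a^2 / 4 = 1.82^2 / 4
= 3.3124 / 4
I_max = 0.8281

0.8281


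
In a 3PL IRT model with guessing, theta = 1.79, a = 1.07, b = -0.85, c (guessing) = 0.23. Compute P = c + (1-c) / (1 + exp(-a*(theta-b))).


logit = 1.07*(1.79 - -0.85) = 2.8248
P* = 1/(1 + exp(-2.8248)) = 0.944
P = 0.23 + (1 - 0.23) * 0.944
P = 0.9569

0.9569


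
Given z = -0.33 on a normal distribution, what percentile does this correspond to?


CDF(z) = 0.5 * (1 + erf(z/sqrt(2)))
erf(-0.2333) = -0.2586
CDF = 0.3707
Percentile rank = 0.3707 * 100 = 37.07

37.07


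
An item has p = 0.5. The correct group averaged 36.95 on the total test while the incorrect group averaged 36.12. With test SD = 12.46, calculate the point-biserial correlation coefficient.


q = 1 - p = 0.5
rpb = ((M1 - M0) / SD) * sqrt(p * q)
rpb = ((36.95 - 36.12) / 12.46) * sqrt(0.5 * 0.5)
rpb = 0.0333

0.0333


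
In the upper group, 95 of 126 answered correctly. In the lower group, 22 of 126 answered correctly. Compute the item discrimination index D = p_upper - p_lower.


p_upper = 95/126 = 0.754
p_lower = 22/126 = 0.1746
D = 0.754 - 0.1746 = 0.5794

0.5794


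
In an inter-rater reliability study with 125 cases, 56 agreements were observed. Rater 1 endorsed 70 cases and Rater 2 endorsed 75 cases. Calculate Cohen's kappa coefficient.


P_o = 56/125 = 0.448
P_e = (70*75 + 55*50) / 15625 = 0.512
kappa = (P_o - P_e) / (1 - P_e)
kappa = (0.448 - 0.512) / (1 - 0.512)
kappa = -0.1311

-0.1311


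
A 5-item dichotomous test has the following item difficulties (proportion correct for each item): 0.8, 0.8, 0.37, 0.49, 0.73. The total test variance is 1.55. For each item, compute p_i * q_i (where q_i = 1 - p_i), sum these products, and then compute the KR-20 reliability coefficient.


For each item, compute p_i * q_i:
  Item 1: 0.8 * 0.2 = 0.16
  Item 2: 0.8 * 0.2 = 0.16
  Item 3: 0.37 * 0.63 = 0.2331
  Item 4: 0.49 * 0.51 = 0.2499
  Item 5: 0.73 * 0.27 = 0.1971
Sum(p_i * q_i) = 0.16 + 0.16 + 0.2331 + 0.2499 + 0.1971 = 1.0001
KR-20 = (k/(k-1)) * (1 - Sum(p_i*q_i) / Var_total)
= (5/4) * (1 - 1.0001/1.55)
= 1.25 * 0.3548
KR-20 = 0.4435

0.4435


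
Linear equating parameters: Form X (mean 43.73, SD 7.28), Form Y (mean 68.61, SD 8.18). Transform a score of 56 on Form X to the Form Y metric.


slope = SD_Y / SD_X = 8.18 / 7.28 ~ 1.1236
intercept = mean_Y - slope * mean_X = 68.61 - (8.18 / 7.28) * 43.73 ~ 19.4738
Y = slope * X + intercept. To avoid rounding drift from the rounded slope/intercept, evaluate the equivalent form Y = mean_Y + SD_Y * (X - mean_X) / SD_X at full precision:
Y = 68.61 + 8.18 * (56 - 43.73) / 7.28
Y = 68.61 + 8.18 * 12.27 / 7.28
Y = 68.61 + 100.3686 / 7.28
Y = 68.61 + 13.7869
Y = 82.3969

82.3969


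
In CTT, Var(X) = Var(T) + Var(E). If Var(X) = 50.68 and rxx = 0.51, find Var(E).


var_true = rxx * var_obs = 0.51 * 50.68 = 25.8468
var_error = var_obs - var_true
var_error = 50.68 - 25.8468
var_error = 24.8332

24.8332


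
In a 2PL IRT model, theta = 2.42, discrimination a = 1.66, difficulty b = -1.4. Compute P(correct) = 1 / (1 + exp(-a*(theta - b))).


a*(theta - b) = 1.66 * (2.42 - -1.4) = 6.3412
exp(-6.3412) = 0.0018
P = 1 / (1 + 0.0018)
P = 0.9982

0.9982


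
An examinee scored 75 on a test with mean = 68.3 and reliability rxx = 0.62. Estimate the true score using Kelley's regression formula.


T_est = rxx * X + (1 - rxx) * mean
T_est = 0.62 * 75 + 0.38 * 68.3
T_est = 46.5 + 25.954
T_est = 72.454

72.454


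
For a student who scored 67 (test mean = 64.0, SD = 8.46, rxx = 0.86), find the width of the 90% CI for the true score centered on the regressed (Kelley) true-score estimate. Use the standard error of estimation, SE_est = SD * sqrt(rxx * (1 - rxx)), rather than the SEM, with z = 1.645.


True score estimate = 0.86*67 + 0.14*64.0 = 66.58
SE_est = SD * sqrt(rxx * (1 - rxx)) = 8.46 * sqrt(0.86 * 0.14) = 8.46 * sqrt(0.1204) = 2.93551
CI = T_est +/- z * SE_est, so width = 2 * z * SE_est = 2 * 1.645 * 2.93551
Width = 9.6578

9.6578


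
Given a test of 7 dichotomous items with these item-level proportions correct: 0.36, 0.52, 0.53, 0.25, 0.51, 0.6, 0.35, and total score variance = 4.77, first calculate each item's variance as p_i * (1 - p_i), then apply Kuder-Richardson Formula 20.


For each item, compute p_i * q_i:
  Item 1: 0.36 * 0.64 = 0.2304
  Item 2: 0.52 * 0.48 = 0.2496
  Item 3: 0.53 * 0.47 = 0.2491
  Item 4: 0.25 * 0.75 = 0.1875
  Item 5: 0.51 * 0.49 = 0.2499
  Item 6: 0.6 * 0.4 = 0.24
  Item 7: 0.35 * 0.65 = 0.2275
Sum(p_i * q_i) = 0.2304 + 0.2496 + 0.2491 + 0.1875 + 0.2499 + 0.24 + 0.2275 = 1.634
KR-20 = (k/(k-1)) * (1 - Sum(p_i*q_i) / Var_total)
= (7/6) * (1 - 1.634/4.77)
= 1.1667 * 0.6574
KR-20 = 0.767

0.767


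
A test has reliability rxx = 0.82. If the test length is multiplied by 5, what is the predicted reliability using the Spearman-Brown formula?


r_new = (n * rxx) / (1 + (n-1) * rxx)
r_new = (5 * 0.82) / (1 + 4 * 0.82)
r_new = 4.1 / 4.28
r_new = 0.9579

0.9579


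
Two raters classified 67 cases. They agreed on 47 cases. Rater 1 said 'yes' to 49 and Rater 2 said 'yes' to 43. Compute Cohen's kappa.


P_o = 47/67 = 0.701493
P_e = (49*43 + 18*24) / 4489 = 0.565605
kappa = (P_o - P_e) / (1 - P_e)
kappa = (0.701493 - 0.565605) / (1 - 0.565605)
kappa = 0.3128

0.3128


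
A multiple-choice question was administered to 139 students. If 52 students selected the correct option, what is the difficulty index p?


Item difficulty p = number correct / total examinees
p = 52 / 139
p = 0.3741

0.3741


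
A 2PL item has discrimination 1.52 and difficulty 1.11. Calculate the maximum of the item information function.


For 2PL, max info at theta = b = 1.11
I_max = a^2 / 4 = 1.52^2 / 4
= 2.3104 / 4
I_max = 0.5776

0.5776


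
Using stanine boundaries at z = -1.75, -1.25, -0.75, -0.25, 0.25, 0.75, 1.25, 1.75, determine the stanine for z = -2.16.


Stanine boundaries: [-1.75, -1.25, -0.75, -0.25, 0.25, 0.75, 1.25, 1.75]
z = -2.16
Check each boundary:
  z < -1.75
  z < -1.25
  z < -0.75
  z < -0.25
  z < 0.25
  z < 0.75
  z < 1.25
  z < 1.75
Highest qualifying boundary gives stanine = 1

1


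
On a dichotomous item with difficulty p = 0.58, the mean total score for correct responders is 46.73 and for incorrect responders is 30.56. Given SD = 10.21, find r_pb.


q = 1 - p = 0.42
rpb = ((M1 - M0) / SD) * sqrt(p * q)
rpb = ((46.73 - 30.56) / 10.21) * sqrt(0.58 * 0.42)
rpb = 0.7817

0.7817


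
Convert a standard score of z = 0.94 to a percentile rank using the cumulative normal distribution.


CDF(z) = 0.5 * (1 + erf(z/sqrt(2)))
erf(0.6647) = 0.6528
CDF = 0.8264
Percentile rank = 0.8264 * 100 = 82.64

82.64


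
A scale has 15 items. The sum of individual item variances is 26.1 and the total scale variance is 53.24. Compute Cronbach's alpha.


alpha = (k/(k-1)) * (1 - sum(si^2)/s_total^2)
= (15/14) * (1 - 26.1/53.24)
alpha = 0.5462

0.5462


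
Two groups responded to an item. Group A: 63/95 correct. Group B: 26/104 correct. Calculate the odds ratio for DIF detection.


Odds_A = 63/32 = 1.9688
Odds_B = 26/78 = 0.3333
OR = Odds_A / Odds_B = 1.9688 / 0.3333
Exactly, OR = (63 * 78) / (32 * 26) = 4914 / 832
OR = 5.9062

5.9062


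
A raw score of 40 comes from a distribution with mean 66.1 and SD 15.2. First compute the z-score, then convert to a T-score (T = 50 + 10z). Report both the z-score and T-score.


z = (X - mean) / SD = (40 - 66.1) / 15.2
z = -26.1 / 15.2
z = -1.7171
T-score = T = 50 + 10z
Carry z at full precision (z = -26.1 / 15.2) into the conversion:
T-score = 50 + 10 * (-26.1 / 15.2) = 50 + -261 / 15.2
T-score = 50 + -17.1711
T-score = 32.8289

32.8289


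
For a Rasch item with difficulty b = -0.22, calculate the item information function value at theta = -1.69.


P = 1/(1+exp(-(-1.69--0.22))) = 0.1869
I = P*(1-P) = 0.1869 * 0.8131
I = 0.152

0.152


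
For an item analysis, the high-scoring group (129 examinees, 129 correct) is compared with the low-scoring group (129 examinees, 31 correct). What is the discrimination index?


p_upper = 129/129 = 1.0
p_lower = 31/129 = 0.2403
D = 1.0 - 0.2403 = 0.7597

0.7597


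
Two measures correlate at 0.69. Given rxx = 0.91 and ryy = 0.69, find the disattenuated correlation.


r_corrected = rxy / sqrt(rxx * ryy)
= 0.69 / sqrt(0.91 * 0.69)
= 0.69 / sqrt(0.6279)
= 0.69 / 0.792401
r_corrected = 0.8708

0.8708


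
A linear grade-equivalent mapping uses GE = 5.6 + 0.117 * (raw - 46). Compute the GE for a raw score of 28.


raw - median = 28 - 46 = -18
slope * diff = 0.117 * -18 = -2.106
GE = 5.6 + -2.106
GE = 3.494

3.494


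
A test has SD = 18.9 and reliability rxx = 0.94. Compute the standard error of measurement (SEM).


SEM = SD * sqrt(1 - rxx)
SEM = 18.9 * sqrt(1 - 0.94)
SEM = 18.9 * sqrt(0.06) = 18.9 * 0.244949
SEM = 4.6295

4.6295


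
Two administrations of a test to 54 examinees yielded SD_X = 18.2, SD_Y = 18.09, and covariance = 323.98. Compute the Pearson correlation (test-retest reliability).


r = cov(X,Y) / (SD_X * SD_Y)
r = 323.98 / (18.2 * 18.09)
r = 323.98 / 329.238
r = 0.984

0.984


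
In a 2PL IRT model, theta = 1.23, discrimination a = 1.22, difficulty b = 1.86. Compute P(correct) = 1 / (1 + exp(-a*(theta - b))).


a*(theta - b) = 1.22 * (1.23 - 1.86) = -0.7686
exp(--0.7686) = 2.1567
P = 1 / (1 + 2.1567)
P = 0.3168

0.3168


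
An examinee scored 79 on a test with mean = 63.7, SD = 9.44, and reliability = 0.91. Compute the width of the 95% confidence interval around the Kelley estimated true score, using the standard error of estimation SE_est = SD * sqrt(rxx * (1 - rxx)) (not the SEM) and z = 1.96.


True score estimate = 0.91*79 + 0.09*63.7 = 77.623
SE_est = SD * sqrt(rxx * (1 - rxx)) = 9.44 * sqrt(0.91 * 0.09) = 9.44 * sqrt(0.0819) = 2.701556
CI = T_est +/- z * SE_est, so width = 2 * z * SE_est = 2 * 1.96 * 2.701556
Width = 10.5901

10.5901


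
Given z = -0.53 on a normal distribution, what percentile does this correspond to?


CDF(z) = 0.5 * (1 + erf(z/sqrt(2)))
erf(-0.3748) = -0.4039
CDF = 0.2981
Percentile rank = 0.2981 * 100 = 29.81

29.81


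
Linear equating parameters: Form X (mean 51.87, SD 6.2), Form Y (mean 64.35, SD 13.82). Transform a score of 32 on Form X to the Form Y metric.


slope = SD_Y / SD_X = 13.82 / 6.2 ~ 2.229
intercept = mean_Y - slope * mean_X = 64.35 - (13.82 / 6.2) * 51.87 ~ -51.2699
Y = slope * X + intercept. To avoid rounding drift from the rounded slope/intercept, evaluate the equivalent form Y = mean_Y + SD_Y * (X - mean_X) / SD_X at full precision:
Y = 64.35 + 13.82 * (32 - 51.87) / 6.2
Y = 64.35 - 13.82 * 19.87 / 6.2
Y = 64.35 - 274.6034 / 6.2
Y = 64.35 - 44.2909
Y = 20.0591

20.0591


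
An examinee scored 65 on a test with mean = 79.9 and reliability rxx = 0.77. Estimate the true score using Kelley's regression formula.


T_est = rxx * X + (1 - rxx) * mean
T_est = 0.77 * 65 + 0.23 * 79.9
T_est = 50.05 + 18.377
T_est = 68.427

68.427


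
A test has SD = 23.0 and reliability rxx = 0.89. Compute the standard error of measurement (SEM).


SEM = SD * sqrt(1 - rxx)
SEM = 23.0 * sqrt(1 - 0.89)
SEM = 23.0 * sqrt(0.11) = 23.0 * 0.331662
SEM = 7.6282

7.6282


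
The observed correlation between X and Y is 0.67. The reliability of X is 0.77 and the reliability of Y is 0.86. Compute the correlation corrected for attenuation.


r_corrected = rxy / sqrt(rxx * ryy)
= 0.67 / sqrt(0.77 * 0.86)
= 0.67 / sqrt(0.6622)
= 0.67 / 0.813757
r_corrected = 0.8233

0.8233


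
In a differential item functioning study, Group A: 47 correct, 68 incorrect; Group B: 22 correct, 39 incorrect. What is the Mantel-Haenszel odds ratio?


Odds_A = 47/68 = 0.6912
Odds_B = 22/39 = 0.5641
OR = Odds_A / Odds_B = 0.6912 / 0.5641
Exactly, OR = (47 * 39) / (68 * 22) = 1833 / 1496
OR = 1.2253

1.2253


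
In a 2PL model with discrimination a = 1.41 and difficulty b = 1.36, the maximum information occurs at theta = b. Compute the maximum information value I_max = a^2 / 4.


For 2PL, max info at theta = b = 1.36
I_max = a^2 / 4 = 1.41^2 / 4
= 1.9881 / 4
I_max = 0.497

0.497


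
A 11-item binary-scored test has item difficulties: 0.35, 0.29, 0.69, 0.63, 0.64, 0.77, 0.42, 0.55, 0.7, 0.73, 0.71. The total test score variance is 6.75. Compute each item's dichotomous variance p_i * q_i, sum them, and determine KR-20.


For each item, compute p_i * q_i:
  Item 1: 0.35 * 0.65 = 0.2275
  Item 2: 0.29 * 0.71 = 0.2059
  Item 3: 0.69 * 0.31 = 0.2139
  Item 4: 0.63 * 0.37 = 0.2331
  Item 5: 0.64 * 0.36 = 0.2304
  Item 6: 0.77 * 0.23 = 0.1771
  Item 7: 0.42 * 0.58 = 0.2436
  Item 8: 0.55 * 0.45 = 0.2475
  Item 9: 0.7 * 0.3 = 0.21
  Item 10: 0.73 * 0.27 = 0.1971
  Item 11: 0.71 * 0.29 = 0.2059
Sum(p_i * q_i) = 0.2275 + 0.2059 + 0.2139 + 0.2331 + 0.2304 + 0.1771 + 0.2436 + 0.2475 + 0.21 + 0.1971 + 0.2059 = 2.392
KR-20 = (k/(k-1)) * (1 - Sum(p_i*q_i) / Var_total)
= (11/10) * (1 - 2.392/6.75)
= 1.1 * 0.6456
KR-20 = 0.7102

0.7102


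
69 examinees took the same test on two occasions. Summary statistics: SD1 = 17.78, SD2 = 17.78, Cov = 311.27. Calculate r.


r = cov(X,Y) / (SD_X * SD_Y)
r = 311.27 / (17.78 * 17.78)
r = 311.27 / 316.1284
r = 0.9846

0.9846


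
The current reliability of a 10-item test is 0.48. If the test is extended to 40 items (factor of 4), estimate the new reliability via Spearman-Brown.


r_new = (n * rxx) / (1 + (n-1) * rxx)
r_new = (4 * 0.48) / (1 + 3 * 0.48)
r_new = 1.92 / 2.44
r_new = 0.7869

0.7869


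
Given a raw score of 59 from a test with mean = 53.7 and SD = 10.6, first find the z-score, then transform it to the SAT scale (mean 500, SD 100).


z = (X - mean) / SD = (59 - 53.7) / 10.6
z = 5.3 / 10.6
z = 0.5
SAT-scale = SAT = 500 + 100z
Carry z at full precision (z = 5.3 / 10.6) into the conversion:
SAT-scale = 500 + 100 * (5.3 / 10.6) = 500 + 530 / 10.6
SAT-scale = 500 + 50.0
SAT-scale = 550.0

550.0


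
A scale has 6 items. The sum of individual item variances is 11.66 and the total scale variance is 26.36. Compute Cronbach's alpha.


alpha = (k/(k-1)) * (1 - sum(si^2)/s_total^2)
= (6/5) * (1 - 11.66/26.36)
alpha = 0.6692

0.6692


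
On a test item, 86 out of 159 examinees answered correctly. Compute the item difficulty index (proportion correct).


Item difficulty p = number correct / total examinees
p = 86 / 159
p = 0.5409

0.5409


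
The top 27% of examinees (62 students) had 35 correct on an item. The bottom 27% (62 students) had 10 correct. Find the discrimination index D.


p_upper = 35/62 = 0.5645
p_lower = 10/62 = 0.1613
D = 0.5645 - 0.1613 = 0.4032

0.4032


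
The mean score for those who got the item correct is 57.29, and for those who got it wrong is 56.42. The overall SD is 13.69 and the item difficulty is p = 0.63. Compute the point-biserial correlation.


q = 1 - p = 0.37
rpb = ((M1 - M0) / SD) * sqrt(p * q)
rpb = ((57.29 - 56.42) / 13.69) * sqrt(0.63 * 0.37)
rpb = 0.0307

0.0307


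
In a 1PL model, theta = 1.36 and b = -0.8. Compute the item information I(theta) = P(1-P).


P = 1/(1+exp(-(1.36--0.8))) = 0.8966
I = P*(1-P) = 0.8966 * 0.1034
I = 0.0927

0.0927


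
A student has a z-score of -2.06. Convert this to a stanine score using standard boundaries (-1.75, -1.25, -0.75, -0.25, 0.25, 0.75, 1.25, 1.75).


Stanine boundaries: [-1.75, -1.25, -0.75, -0.25, 0.25, 0.75, 1.25, 1.75]
z = -2.06
Check each boundary:
  z < -1.75
  z < -1.25
  z < -0.75
  z < -0.25
  z < 0.25
  z < 0.75
  z < 1.25
  z < 1.75
Highest qualifying boundary gives stanine = 1

1


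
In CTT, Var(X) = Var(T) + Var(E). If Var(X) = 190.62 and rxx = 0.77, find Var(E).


var_true = rxx * var_obs = 0.77 * 190.62 = 146.7774
var_error = var_obs - var_true
var_error = 190.62 - 146.7774
var_error = 43.8426

43.8426


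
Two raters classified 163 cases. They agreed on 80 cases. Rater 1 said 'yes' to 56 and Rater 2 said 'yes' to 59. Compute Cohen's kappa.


P_o = 80/163 = 0.490798
P_e = (56*59 + 107*104) / 26569 = 0.543189
kappa = (P_o - P_e) / (1 - P_e)
kappa = (0.490798 - 0.543189) / (1 - 0.543189)
kappa = -0.1147

-0.1147


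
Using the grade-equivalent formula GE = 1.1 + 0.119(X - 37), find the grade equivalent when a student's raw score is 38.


raw - median = 38 - 37 = 1
slope * diff = 0.119 * 1 = 0.119
GE = 1.1 + 0.119
GE = 1.219

1.219


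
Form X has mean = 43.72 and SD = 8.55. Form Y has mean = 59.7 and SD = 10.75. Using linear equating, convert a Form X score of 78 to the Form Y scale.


slope = SD_Y / SD_X = 10.75 / 8.55 ~ 1.2573
intercept = mean_Y - slope * mean_X = 59.7 - (10.75 / 8.55) * 43.72 ~ 4.7304
Y = slope * X + intercept. To avoid rounding drift from the rounded slope/intercept, evaluate the equivalent form Y = mean_Y + SD_Y * (X - mean_X) / SD_X at full precision:
Y = 59.7 + 10.75 * (78 - 43.72) / 8.55
Y = 59.7 + 10.75 * 34.28 / 8.55
Y = 59.7 + 368.51 / 8.55
Y = 59.7 + 43.1006
Y = 102.8006

102.8006


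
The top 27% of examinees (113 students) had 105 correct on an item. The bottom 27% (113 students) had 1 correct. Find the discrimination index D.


p_upper = 105/113 = 0.9292
p_lower = 1/113 = 0.0088
D = 0.9292 - 0.0088 = 0.9204

0.9204


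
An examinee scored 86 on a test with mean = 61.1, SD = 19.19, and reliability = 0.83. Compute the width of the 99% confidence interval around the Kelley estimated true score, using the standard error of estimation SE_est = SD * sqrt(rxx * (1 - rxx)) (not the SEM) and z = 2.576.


True score estimate = 0.83*86 + 0.17*61.1 = 81.767
SE_est = SD * sqrt(rxx * (1 - rxx)) = 19.19 * sqrt(0.83 * 0.17) = 19.19 * sqrt(0.1411) = 7.208393
CI = T_est +/- z * SE_est, so width = 2 * z * SE_est = 2 * 2.576 * 7.208393
Width = 37.1376

37.1376


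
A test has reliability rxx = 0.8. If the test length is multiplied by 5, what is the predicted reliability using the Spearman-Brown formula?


r_new = (n * rxx) / (1 + (n-1) * rxx)
r_new = (5 * 0.8) / (1 + 4 * 0.8)
r_new = 4.0 / 4.2
r_new = 0.9524

0.9524


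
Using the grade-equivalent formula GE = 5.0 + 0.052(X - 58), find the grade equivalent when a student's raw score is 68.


raw - median = 68 - 58 = 10
slope * diff = 0.052 * 10 = 0.52
GE = 5.0 + 0.52
GE = 5.52

5.52


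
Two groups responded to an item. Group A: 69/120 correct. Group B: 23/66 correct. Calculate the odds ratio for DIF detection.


Odds_A = 69/51 = 1.3529
Odds_B = 23/43 = 0.5349
OR = Odds_A / Odds_B = 1.3529 / 0.5349
Exactly, OR = (69 * 43) / (51 * 23) = 2967 / 1173
OR = 2.5294

2.5294


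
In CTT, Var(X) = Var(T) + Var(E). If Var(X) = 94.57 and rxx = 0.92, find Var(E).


var_true = rxx * var_obs = 0.92 * 94.57 = 87.0044
var_error = var_obs - var_true
var_error = 94.57 - 87.0044
var_error = 7.5656

7.5656


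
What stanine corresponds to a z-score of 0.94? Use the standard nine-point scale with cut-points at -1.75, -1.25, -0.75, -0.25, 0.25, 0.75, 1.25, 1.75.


Stanine boundaries: [-1.75, -1.25, -0.75, -0.25, 0.25, 0.75, 1.25, 1.75]
z = 0.94
Check each boundary:
  z >= -1.75 -> could be stanine 2
  z >= -1.25 -> could be stanine 3
  z >= -0.75 -> could be stanine 4
  z >= -0.25 -> could be stanine 5
  z >= 0.25 -> could be stanine 6
  z >= 0.75 -> could be stanine 7
  z < 1.25
  z < 1.75
Highest qualifying boundary gives stanine = 7

7


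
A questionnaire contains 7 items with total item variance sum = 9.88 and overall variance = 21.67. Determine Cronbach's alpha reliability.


alpha = (k/(k-1)) * (1 - sum(si^2)/s_total^2)
= (7/6) * (1 - 9.88/21.67)
alpha = 0.6347

0.6347


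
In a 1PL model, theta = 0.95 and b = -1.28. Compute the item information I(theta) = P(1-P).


P = 1/(1+exp(-(0.95--1.28))) = 0.9029
I = P*(1-P) = 0.9029 * 0.0971
I = 0.0877

0.0877


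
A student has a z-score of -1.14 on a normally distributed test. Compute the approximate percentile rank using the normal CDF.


CDF(z) = 0.5 * (1 + erf(z/sqrt(2)))
erf(-0.8061) = -0.7457
CDF = 0.1271
Percentile rank = 0.1271 * 100 = 12.71

12.71


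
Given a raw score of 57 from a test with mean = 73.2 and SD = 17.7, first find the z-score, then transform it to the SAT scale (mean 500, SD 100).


z = (X - mean) / SD = (57 - 73.2) / 17.7
z = -16.2 / 17.7
z = -0.9153
SAT-scale = SAT = 500 + 100z
Carry z at full precision (z = -16.2 / 17.7) into the conversion:
SAT-scale = 500 + 100 * (-16.2 / 17.7) = 500 + -1620 / 17.7
SAT-scale = 500 + -91.5254
SAT-scale = 408.4746

408.4746
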